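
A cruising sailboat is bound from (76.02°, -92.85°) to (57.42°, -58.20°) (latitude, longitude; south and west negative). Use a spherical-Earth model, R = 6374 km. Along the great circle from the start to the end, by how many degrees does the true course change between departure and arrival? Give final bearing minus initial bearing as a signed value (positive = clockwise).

+32.4°

Initial bearing θ₁ = atan2(sin Δλ cos φ₂, cos φ₁ sin φ₂ − sin φ₁ cos φ₂ cos Δλ) = 126.47°
Final bearing θ₂ = (initial bearing from the destination back to the start) + 180° = 158.85°
Δθ = θ₂ − θ₁ = +32.4°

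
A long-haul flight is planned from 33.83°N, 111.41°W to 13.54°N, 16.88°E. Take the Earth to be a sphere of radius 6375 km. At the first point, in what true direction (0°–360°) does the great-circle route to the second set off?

θ = atan2( sin Δλ·cos φ₂ ,  cos φ₁ sin φ₂ − sin φ₁ cos φ₂ cos Δλ )
  = atan2(+0.7631, +0.5299) = 55.22°

55.2°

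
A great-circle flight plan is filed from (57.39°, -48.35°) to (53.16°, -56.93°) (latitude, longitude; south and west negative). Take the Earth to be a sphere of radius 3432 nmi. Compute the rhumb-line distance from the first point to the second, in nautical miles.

387 nmi

Δψ = ln[tan(π/4+φ₂/2)/tan(π/4+φ₁/2)] = -0.1298;  Δφ = -0.0738 rad,  Δλ = -0.1497 rad
q = Δφ/Δψ = 0.5690
d = R·√(Δφ² + q²Δλ²) = 3432·0.11274 = 387 nmi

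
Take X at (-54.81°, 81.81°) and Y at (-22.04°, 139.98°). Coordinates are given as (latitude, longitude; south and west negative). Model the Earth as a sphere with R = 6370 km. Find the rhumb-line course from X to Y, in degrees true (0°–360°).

53.4°

Δψ = ln[tan(π/4+φ₂/2)/tan(π/4+φ₁/2)] = +0.7539
Δλ = +1.0153 rad (taken the short way round)
course = atan2(Δλ, Δψ) = 53.40°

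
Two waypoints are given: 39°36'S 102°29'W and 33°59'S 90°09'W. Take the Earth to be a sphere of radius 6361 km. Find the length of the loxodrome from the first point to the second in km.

1261 km

Rhumb course C = atan2(Δλ, Δψ) with Δψ = ln[tan(π/4+φ₂/2)/tan(π/4+φ₁/2)] = +0.1225, Δλ = +0.2153 → C = 60.35°
d = R·|Δφ| / |cos C| = 6361·0.09803 / 0.49465 = 1261 km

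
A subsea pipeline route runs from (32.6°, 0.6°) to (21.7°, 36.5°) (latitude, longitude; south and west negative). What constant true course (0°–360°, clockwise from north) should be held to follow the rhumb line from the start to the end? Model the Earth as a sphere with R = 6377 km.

Meridional parts: M(φ₁)=+0.6024, M(φ₂)=+0.3881 → ΔM = -0.2143;  Δλ = +0.6266 rad
tan C = Δλ / ΔM = -2.9239 → C = 108.88°

108.9°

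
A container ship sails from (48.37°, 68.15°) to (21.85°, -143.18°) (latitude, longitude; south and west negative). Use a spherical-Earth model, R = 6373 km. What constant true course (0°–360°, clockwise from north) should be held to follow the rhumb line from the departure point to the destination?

102.5°

Δψ = ln[tan(π/4+φ₂/2)/tan(π/4+φ₁/2)] = -0.5762
Δλ = +2.5948 rad (taken the short way round)
course = atan2(Δλ, Δψ) = 102.52°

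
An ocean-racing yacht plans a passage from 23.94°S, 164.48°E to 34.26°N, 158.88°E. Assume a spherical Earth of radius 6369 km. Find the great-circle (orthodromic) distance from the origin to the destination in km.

6496 km

cos σ = sin φ₁ sin φ₂ + cos φ₁ cos φ₂ cos Δλ
      = sin(-23.94°)sin(34.26°) + cos(-23.94°)cos(34.26°)cos(-5.60°) = 0.5234
σ = 58.443° → d = Rσ = 6369·1.02002 = 6496 km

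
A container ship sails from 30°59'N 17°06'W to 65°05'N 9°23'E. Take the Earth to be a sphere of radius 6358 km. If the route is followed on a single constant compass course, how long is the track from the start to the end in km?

4216 km

Rhumb course C = atan2(Δλ, Δψ) with Δψ = ln[tan(π/4+φ₂/2)/tan(π/4+φ₁/2)] = +0.9407, Δλ = +0.4622 → C = 26.17°
d = R·|Δφ| / |cos C| = 6358·0.59516 / 0.89750 = 4216 km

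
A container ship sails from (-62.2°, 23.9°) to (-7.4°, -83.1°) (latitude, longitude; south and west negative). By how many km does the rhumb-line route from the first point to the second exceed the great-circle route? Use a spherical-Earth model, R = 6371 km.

711 km

Great circle: cos σ = sin φ₁ sin φ₂ + cos φ₁ cos φ₂ cos Δλ,  σ = 1.5921 rad → d_gc = 10143.2 km
Rhumb line: Δψ = +1.2669, q = Δφ/Δψ = 0.7549, d_rh = R√(Δφ²+q²Δλ²) = 10853.9 km
Excess = 10853.9 − 10143.2 = 710.7 ≈ 711 km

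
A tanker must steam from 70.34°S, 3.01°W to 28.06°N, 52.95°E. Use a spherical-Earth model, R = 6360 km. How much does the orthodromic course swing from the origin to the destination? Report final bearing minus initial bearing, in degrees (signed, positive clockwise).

Initial bearing θ₁ = atan2(sin Δλ cos φ₂, cos φ₁ sin φ₂ − sin φ₁ cos φ₂ cos Δλ) = 49.55°
Final bearing θ₂ = (initial bearing from the destination back to the start) + 180° = 16.87°
Δθ = θ₂ − θ₁ = -32.7°

-32.7°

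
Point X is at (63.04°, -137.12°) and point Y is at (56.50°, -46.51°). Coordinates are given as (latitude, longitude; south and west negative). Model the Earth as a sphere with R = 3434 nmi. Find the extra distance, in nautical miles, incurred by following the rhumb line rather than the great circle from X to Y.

Great circle: cos σ = sin φ₁ sin φ₂ + cos φ₁ cos φ₂ cos Δλ,  σ = 0.7368 rad → d_gc = 2530.3 nmi
Rhumb line: Δψ = -0.2276, q = Δφ/Δψ = 0.5016, d_rh = R√(Δφ²+q²Δλ²) = 2752.0 nmi
Excess = 2752.0 − 2530.3 = 221.7 ≈ 222 nmi

222 nmi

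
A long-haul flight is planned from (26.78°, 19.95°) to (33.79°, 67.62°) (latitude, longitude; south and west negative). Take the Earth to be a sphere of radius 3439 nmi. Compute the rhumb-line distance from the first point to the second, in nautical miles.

Δψ = ln[tan(π/4+φ₂/2)/tan(π/4+φ₁/2)] = +0.1418;  Δφ = +0.1223 rad,  Δλ = +0.8320 rad
q = Δφ/Δψ = 0.8626
d = R·√(Δφ² + q²Δλ²) = 3439·0.72805 = 2504 nmi

2504 nmi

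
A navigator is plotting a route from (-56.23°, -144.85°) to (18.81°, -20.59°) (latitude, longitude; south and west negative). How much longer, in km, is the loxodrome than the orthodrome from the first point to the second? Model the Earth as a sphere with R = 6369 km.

Great circle: cos σ = sin φ₁ sin φ₂ + cos φ₁ cos φ₂ cos Δλ,  σ = 2.1703 rad → d_gc = 13822.7 km
Rhumb line: Δψ = +1.5266, q = Δφ/Δψ = 0.8579, d_rh = R√(Δφ²+q²Δλ²) = 14491.5 km
Excess = 14491.5 − 13822.7 = 668.8 ≈ 669 km

669 km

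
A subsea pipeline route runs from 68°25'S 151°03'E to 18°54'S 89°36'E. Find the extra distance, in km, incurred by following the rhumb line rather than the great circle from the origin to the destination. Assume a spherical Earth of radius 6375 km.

Great circle: cos σ = sin φ₁ sin φ₂ + cos φ₁ cos φ₂ cos Δλ,  σ = 1.0843 rad → d_gc = 6912.4 km
Rhumb line: Δψ = +1.3215, q = Δφ/Δψ = 0.6540, d_rh = R√(Δφ²+q²Δλ²) = 7095.6 km
Excess = 7095.6 − 6912.4 = 183.2 ≈ 183 km

183 km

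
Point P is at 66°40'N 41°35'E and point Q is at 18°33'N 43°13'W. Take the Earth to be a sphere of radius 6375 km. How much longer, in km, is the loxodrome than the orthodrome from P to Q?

409 km

Great circle: cos σ = sin φ₁ sin φ₂ + cos φ₁ cos φ₂ cos Δλ,  σ = 1.2386 rad → d_gc = 7895.9 km
Rhumb line: Δψ = -1.2480, q = Δφ/Δψ = 0.6729, d_rh = R√(Δφ²+q²Δλ²) = 8305.1 km
Excess = 8305.1 − 7895.9 = 409.2 ≈ 409 km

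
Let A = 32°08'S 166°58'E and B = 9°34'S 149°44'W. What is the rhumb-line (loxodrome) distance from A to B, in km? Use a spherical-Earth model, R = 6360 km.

5110 km

Rhumb course C = atan2(Δλ, Δψ) with Δψ = ln[tan(π/4+φ₂/2)/tan(π/4+φ₁/2)] = +0.4250, Δλ = +0.7557 → C = 60.65°
d = R·|Δφ| / |cos C| = 6360·0.39386 / 0.49020 = 5110 km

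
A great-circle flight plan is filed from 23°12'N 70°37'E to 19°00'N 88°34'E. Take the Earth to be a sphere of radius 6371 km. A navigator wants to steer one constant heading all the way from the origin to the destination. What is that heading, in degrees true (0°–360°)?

104.1°

Meridional parts: M(φ₁)=+0.4165, M(φ₂)=+0.3379 → ΔM = -0.0786;  Δλ = +0.3133 rad
tan C = Δλ / ΔM = -3.9861 → C = 104.08°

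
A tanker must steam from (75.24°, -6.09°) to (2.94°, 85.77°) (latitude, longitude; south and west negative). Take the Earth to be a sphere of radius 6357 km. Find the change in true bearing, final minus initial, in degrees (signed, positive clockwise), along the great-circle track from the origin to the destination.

+77.8°

Initial bearing θ₁ = atan2(sin Δλ cos φ₂, cos φ₁ sin φ₂ − sin φ₁ cos φ₂ cos Δλ) = 87.45°
Final bearing θ₂ = (initial bearing from the destination back to the start) + 180° = 165.24°
Δθ = θ₂ − θ₁ = +77.8°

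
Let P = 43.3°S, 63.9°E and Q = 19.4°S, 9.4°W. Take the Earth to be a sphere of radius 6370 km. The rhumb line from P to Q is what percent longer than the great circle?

Great circle: σ = 1.1318 rad → d_gc = Rσ = 7209.4 km
Rhumb: Δφ = +0.4171, Δλ = -1.2793, Δψ = +0.4948, q = Δφ/Δψ = 0.8431 → d_rh = R√(Δφ²+q²Δλ²) = 7366.6 km
Excess = (7366.6 − 7209.4) / 7209.4 = 157.2 / 7209.4 = 2.18% ≈ 2.2%

2.2%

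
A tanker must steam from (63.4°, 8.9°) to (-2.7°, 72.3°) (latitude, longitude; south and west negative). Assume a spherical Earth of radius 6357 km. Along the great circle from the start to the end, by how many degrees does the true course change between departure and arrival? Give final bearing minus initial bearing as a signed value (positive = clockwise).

+40.8°

Initial bearing θ₁ = atan2(sin Δλ cos φ₂, cos φ₁ sin φ₂ − sin φ₁ cos φ₂ cos Δλ) = 115.24°
Final bearing θ₂ = (initial bearing from the destination back to the start) + 180° = 156.08°
Δθ = θ₂ − θ₁ = +40.8°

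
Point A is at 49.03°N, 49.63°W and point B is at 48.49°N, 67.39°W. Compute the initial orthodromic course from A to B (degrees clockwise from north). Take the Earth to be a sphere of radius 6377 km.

θ = atan2( sin Δλ·cos φ₂ ,  cos φ₁ sin φ₂ − sin φ₁ cos φ₂ cos Δλ )
  = atan2(-0.2022, +0.0144) = 274.08°

274.1°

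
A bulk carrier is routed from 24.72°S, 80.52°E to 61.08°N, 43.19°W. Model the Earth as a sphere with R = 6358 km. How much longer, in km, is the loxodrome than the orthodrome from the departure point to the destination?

708 km

Great circle: cos σ = sin φ₁ sin φ₂ + cos φ₁ cos φ₂ cos Δλ,  σ = 2.2266 rad → d_gc = 14157.0 km
Rhumb line: Δψ = +1.8008, q = Δφ/Δψ = 0.8316, d_rh = R√(Δφ²+q²Δλ²) = 14865.1 km
Excess = 14865.1 − 14157.0 = 708.1 ≈ 708 km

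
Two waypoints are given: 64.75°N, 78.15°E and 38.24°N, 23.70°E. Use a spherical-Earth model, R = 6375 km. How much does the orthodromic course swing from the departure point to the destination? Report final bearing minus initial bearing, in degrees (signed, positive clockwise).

-44.9°

At departure: θ₁ = atan2(sin Δλ cos φ₂, cos φ₁ sin φ₂ − sin φ₁ cos φ₂ cos Δλ) = 256.88°
At arrival: θ₂ = atan2(sin Δλ cos φ₁, −cos φ₂ sin φ₁ + sin φ₂ cos φ₁ cos Δλ) = 211.93°
Δθ = θ₂ − θ₁ = -44.9°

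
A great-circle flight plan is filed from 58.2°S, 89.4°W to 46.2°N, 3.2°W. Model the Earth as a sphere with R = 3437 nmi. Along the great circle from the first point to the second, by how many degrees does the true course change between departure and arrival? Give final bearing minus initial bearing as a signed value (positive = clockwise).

At departure: θ₁ = atan2(sin Δλ cos φ₂, cos φ₁ sin φ₂ − sin φ₁ cos φ₂ cos Δλ) = 58.74°
At arrival: θ₂ = atan2(sin Δλ cos φ₁, −cos φ₂ sin φ₁ + sin φ₂ cos φ₁ cos Δλ) = 40.60°
Δθ = θ₂ − θ₁ = -18.1°

-18.1°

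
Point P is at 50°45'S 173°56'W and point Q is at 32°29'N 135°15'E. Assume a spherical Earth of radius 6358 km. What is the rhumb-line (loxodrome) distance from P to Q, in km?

10513 km

Δψ = ln[tan(π/4+φ₂/2)/tan(π/4+φ₁/2)] = +1.6312;  Δφ = +1.4527 rad,  Δλ = -0.8869 rad
q = Δφ/Δψ = 0.8906
d = R·√(Δφ² + q²Δλ²) = 6358·1.65354 = 10513 km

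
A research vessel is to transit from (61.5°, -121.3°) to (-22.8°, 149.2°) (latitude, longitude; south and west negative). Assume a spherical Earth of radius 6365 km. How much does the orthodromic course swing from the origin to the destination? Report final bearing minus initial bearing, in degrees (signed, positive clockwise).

-47.8°

Initial bearing θ₁ = atan2(sin Δλ cos φ₂, cos φ₁ sin φ₂ − sin φ₁ cos φ₂ cos Δλ) = 258.24°
Final bearing θ₂ = (initial bearing from the destination back to the start) + 180° = 210.45°
Δθ = θ₂ − θ₁ = -47.8°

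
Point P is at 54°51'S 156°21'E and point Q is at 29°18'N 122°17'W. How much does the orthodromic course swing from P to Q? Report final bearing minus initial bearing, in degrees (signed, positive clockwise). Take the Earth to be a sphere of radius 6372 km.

-28.7°

At departure: θ₁ = atan2(sin Δλ cos φ₂, cos φ₁ sin φ₂ − sin φ₁ cos φ₂ cos Δλ) = 65.73°
At arrival: θ₂ = atan2(sin Δλ cos φ₁, −cos φ₂ sin φ₁ + sin φ₂ cos φ₁ cos Δλ) = 37.00°
Δθ = θ₂ − θ₁ = -28.7°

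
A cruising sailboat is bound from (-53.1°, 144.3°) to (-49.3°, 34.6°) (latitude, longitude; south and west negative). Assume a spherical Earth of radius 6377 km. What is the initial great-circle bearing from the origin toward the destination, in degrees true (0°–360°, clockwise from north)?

224.2°

N = sin Δλ·cos φ₂ = -0.6139;  D = cos φ₁ sin φ₂ − sin φ₁ cos φ₂ cos Δλ = -0.6310
initial course = atan2(N, D) = 224.22°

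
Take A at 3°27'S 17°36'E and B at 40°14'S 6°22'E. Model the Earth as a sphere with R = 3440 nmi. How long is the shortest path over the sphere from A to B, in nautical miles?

cos σ = sin φ₁ sin φ₂ + cos φ₁ cos φ₂ cos Δλ
      = sin(-3.45°)sin(-40.23°) + cos(-3.45°)cos(-40.23°)cos(-11.23°) = 0.7863
σ = 38.158° → d = Rσ = 3440·0.66599 = 2291 nmi

2291 nmi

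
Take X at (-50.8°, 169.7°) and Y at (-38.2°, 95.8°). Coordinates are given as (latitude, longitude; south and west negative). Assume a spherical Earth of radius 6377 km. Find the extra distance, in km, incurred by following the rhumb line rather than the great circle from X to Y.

221 km

Great circle: cos σ = sin φ₁ sin φ₂ + cos φ₁ cos φ₂ cos Δλ,  σ = 0.9059 rad → d_gc = 5777.0 km
Rhumb line: Δψ = +0.3102, q = Δφ/Δψ = 0.7090, d_rh = R√(Δφ²+q²Δλ²) = 5997.9 km
Excess = 5997.9 − 5777.0 = 220.9 ≈ 221 km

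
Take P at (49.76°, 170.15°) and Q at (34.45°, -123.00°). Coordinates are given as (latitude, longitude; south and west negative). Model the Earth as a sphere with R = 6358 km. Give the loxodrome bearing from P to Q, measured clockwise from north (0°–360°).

107.3°

Meridional parts: M(φ₁)=+1.0042, M(φ₂)=+0.6412 → ΔM = -0.3630;  Δλ = +1.1668 rad
tan C = Δλ / ΔM = -3.2140 → C = 107.28°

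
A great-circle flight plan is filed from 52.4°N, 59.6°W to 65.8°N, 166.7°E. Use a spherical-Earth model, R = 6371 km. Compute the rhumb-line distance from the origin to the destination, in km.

Δψ = ln[tan(π/4+φ₂/2)/tan(π/4+φ₁/2)] = +0.4624;  Δφ = +0.2339 rad,  Δλ = -2.3335 rad
q = Δφ/Δψ = 0.5057
d = R·√(Δφ² + q²Δλ²) = 6371·1.20308 = 7665 km

7665 km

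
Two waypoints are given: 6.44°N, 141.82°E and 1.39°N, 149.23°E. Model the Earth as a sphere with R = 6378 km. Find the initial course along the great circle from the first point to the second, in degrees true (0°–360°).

θ = atan2( sin Δλ·cos φ₂ ,  cos φ₁ sin φ₂ − sin φ₁ cos φ₂ cos Δλ )
  = atan2(+0.1289, -0.0871) = 124.04°

124.0°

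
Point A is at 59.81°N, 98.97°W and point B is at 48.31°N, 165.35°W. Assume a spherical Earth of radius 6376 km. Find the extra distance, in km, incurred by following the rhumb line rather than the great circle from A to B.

Great circle: cos σ = sin φ₁ sin φ₂ + cos φ₁ cos φ₂ cos Δλ,  σ = 0.6770 rad → d_gc = 4316.4 km
Rhumb line: Δψ = -0.3448, q = Δφ/Δψ = 0.5822, d_rh = R√(Δφ²+q²Δλ²) = 4486.8 km
Excess = 4486.8 − 4316.4 = 170.4 ≈ 170 km

170 km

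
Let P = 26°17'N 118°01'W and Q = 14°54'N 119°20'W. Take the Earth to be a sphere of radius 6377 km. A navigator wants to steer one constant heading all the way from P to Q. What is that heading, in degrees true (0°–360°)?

Δψ = ln[tan(π/4+φ₂/2)/tan(π/4+φ₁/2)] = -0.2127
Δλ = -0.0230 rad (taken the short way round)
course = atan2(Δλ, Δψ) = 186.17°

186.2°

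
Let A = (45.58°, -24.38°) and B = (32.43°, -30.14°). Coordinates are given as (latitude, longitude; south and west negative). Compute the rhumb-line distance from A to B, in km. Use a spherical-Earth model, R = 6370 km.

Δψ = ln[tan(π/4+φ₂/2)/tan(π/4+φ₁/2)] = -0.2969;  Δφ = -0.2295 rad,  Δλ = -0.1005 rad
q = Δφ/Δψ = 0.7731
d = R·√(Δφ² + q²Δλ²) = 6370·0.24231 = 1544 km

1544 km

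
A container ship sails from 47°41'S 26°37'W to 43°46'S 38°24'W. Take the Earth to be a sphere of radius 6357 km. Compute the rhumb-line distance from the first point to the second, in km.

1010 km

Rhumb course C = atan2(Δλ, Δψ) with Δψ = ln[tan(π/4+φ₂/2)/tan(π/4+φ₁/2)] = +0.0980, Δλ = -0.2057 → C = 295.47°
d = R·|Δφ| / |cos C| = 6357·0.06836 / 0.43010 = 1010 km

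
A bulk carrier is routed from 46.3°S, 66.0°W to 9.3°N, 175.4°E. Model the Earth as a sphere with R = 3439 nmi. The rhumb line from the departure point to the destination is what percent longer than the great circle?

Great circle: σ = 2.0300 rad → d_gc = Rσ = 6981.1 nmi
Rhumb: Δφ = +0.9704, Δλ = -2.0700, Δψ = +1.0769, q = Δφ/Δψ = 0.9011 → d_rh = R√(Δφ²+q²Δλ²) = 7231.0 nmi
Excess = (7231.0 − 6981.1) / 6981.1 = 249.9 / 6981.1 = 3.58% ≈ 3.6%

3.6%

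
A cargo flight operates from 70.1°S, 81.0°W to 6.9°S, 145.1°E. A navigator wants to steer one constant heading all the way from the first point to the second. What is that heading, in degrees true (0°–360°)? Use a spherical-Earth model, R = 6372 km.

304.7°

Meridional parts: M(φ₁)=-1.7405, M(φ₂)=-0.1207 → ΔM = +1.6198;  Δλ = -2.3370 rad
tan C = Δλ / ΔM = -1.4428 → C = 304.73°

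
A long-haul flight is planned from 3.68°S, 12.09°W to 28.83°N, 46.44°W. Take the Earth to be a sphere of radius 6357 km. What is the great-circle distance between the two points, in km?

Haversine: a = sin²(Δφ/2)+cos φ₁ cos φ₂ sin²(Δλ/2) = 0.15458;  σ = 2·atan2(√a,√(1−a))
σ = 46.304° → d = Rσ = 6357·0.80815 = 5137 km

5137 km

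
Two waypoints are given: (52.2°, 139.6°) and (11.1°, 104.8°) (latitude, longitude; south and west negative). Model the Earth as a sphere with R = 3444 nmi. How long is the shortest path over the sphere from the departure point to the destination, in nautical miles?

cos σ = sin φ₁ sin φ₂ + cos φ₁ cos φ₂ cos Δλ
      = sin(52.20°)sin(11.10°) + cos(52.20°)cos(11.10°)cos(-34.80°) = 0.6460
σ = 49.760° → d = Rσ = 3444·0.86847 = 2991 nmi

2991 nmi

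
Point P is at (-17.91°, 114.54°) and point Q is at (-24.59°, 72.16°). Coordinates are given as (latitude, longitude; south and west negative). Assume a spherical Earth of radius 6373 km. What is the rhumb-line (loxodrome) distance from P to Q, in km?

Δψ = ln[tan(π/4+φ₂/2)/tan(π/4+φ₁/2)] = -0.1252;  Δφ = -0.1166 rad,  Δλ = -0.7397 rad
q = Δφ/Δψ = 0.9313
d = R·√(Δφ² + q²Δλ²) = 6373·0.69867 = 4453 km

4453 km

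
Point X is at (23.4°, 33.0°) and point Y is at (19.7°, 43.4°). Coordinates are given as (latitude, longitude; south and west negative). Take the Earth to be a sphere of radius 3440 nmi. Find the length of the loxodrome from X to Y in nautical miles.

Rhumb course C = atan2(Δλ, Δψ) with Δψ = ln[tan(π/4+φ₂/2)/tan(π/4+φ₁/2)] = -0.0694, Δλ = +0.1815 → C = 110.94°
d = R·|Δφ| / |cos C| = 3440·0.06458 / 0.35733 = 622 nmi

622 nmi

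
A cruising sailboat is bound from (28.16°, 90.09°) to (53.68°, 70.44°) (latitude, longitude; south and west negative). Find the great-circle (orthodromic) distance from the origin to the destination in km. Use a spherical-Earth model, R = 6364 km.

Haversine: a = sin²(Δφ/2)+cos φ₁ cos φ₂ sin²(Δλ/2) = 0.06399;  σ = 2·atan2(√a,√(1−a))
σ = 29.305° → d = Rσ = 6364·0.51147 = 3255 km

3255 km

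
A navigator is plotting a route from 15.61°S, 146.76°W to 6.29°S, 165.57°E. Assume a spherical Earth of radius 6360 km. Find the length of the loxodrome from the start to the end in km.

Δψ = ln[tan(π/4+φ₂/2)/tan(π/4+φ₁/2)] = +0.1659;  Δφ = +0.1627 rad,  Δλ = -0.8320 rad
q = Δφ/Δψ = 0.9806
d = R·√(Δφ² + q²Δλ²) = 6360·0.83194 = 5291 km

5291 km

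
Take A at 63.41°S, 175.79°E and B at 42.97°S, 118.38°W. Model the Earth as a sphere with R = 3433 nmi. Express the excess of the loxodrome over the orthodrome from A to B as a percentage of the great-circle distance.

Great circle: σ = 0.7323 rad → d_gc = Rσ = 2514.1 nmi
Rhumb: Δφ = +0.3567, Δλ = +1.1490, Δψ = +0.6105, q = Δφ/Δψ = 0.5843 → d_rh = R√(Δφ²+q²Δλ²) = 2609.9 nmi
Excess = (2609.9 − 2514.1) / 2514.1 = 95.8 / 2514.1 = 3.81% ≈ 3.8%

3.8%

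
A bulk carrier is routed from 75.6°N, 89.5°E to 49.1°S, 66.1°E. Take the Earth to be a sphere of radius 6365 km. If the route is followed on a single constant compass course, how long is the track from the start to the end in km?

Rhumb course C = atan2(Δλ, Δψ) with Δψ = ln[tan(π/4+φ₂/2)/tan(π/4+φ₁/2)] = -3.0553, Δλ = -0.4084 → C = 187.61°
d = R·|Δφ| / |cos C| = 6365·2.17643 / 0.99118 = 13976 km

13976 km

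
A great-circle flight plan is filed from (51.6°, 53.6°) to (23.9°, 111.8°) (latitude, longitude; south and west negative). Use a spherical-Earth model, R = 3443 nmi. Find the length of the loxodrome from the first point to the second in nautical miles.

Rhumb course C = atan2(Δλ, Δψ) with Δψ = ln[tan(π/4+φ₂/2)/tan(π/4+φ₁/2)] = -0.6251, Δλ = +1.0158 → C = 121.61°
d = R·|Δφ| / |cos C| = 3443·0.48346 / 0.52409 = 3176 nmi

3176 nmi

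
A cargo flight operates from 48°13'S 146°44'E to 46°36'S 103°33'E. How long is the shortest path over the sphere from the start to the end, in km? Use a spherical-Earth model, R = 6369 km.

cos σ = sin φ₁ sin φ₂ + cos φ₁ cos φ₂ cos Δλ
      = sin(-48.22°)sin(-46.60°) + cos(-48.22°)cos(-46.60°)cos(-43.18°) = 0.8756
σ = 28.883° → d = Rσ = 6369·0.50410 = 3211 km

3211 km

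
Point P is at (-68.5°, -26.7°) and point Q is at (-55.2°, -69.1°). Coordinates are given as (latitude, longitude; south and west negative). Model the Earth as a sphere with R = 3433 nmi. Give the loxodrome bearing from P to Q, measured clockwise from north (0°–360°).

304.1°

Δψ = ln[tan(π/4+φ₂/2)/tan(π/4+φ₁/2)] = +0.5012
Δλ = -0.7400 rad (taken the short way round)
course = atan2(Δλ, Δψ) = 304.11°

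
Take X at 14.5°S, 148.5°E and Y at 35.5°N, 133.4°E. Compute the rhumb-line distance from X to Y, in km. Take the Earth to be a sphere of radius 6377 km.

5789 km

Δψ = ln[tan(π/4+φ₂/2)/tan(π/4+φ₁/2)] = +0.9193;  Δφ = +0.8727 rad,  Δλ = -0.2635 rad
q = Δφ/Δψ = 0.9492
d = R·√(Δφ² + q²Δλ²) = 6377·0.90781 = 5789 km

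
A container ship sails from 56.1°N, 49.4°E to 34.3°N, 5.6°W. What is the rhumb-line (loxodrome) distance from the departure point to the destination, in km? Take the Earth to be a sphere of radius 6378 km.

4880 km

Δψ = ln[tan(π/4+φ₂/2)/tan(π/4+φ₁/2)] = -0.5502;  Δφ = -0.3805 rad,  Δλ = -0.9599 rad
q = Δφ/Δψ = 0.6915
d = R·√(Δφ² + q²Δλ²) = 6378·0.76514 = 4880 km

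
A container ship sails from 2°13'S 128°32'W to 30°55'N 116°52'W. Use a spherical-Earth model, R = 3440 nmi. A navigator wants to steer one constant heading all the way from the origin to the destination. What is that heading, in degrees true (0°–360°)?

Meridional parts: M(φ₁)=-0.0387, M(φ₂)=+0.5679 → ΔM = +0.6066;  Δλ = +0.2036 rad
tan C = Δλ / ΔM = +0.3357 → C = 18.56°

18.6°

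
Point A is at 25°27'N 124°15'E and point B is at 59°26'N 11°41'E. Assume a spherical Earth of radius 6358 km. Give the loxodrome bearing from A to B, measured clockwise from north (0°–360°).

293.1°

Δψ = ln[tan(π/4+φ₂/2)/tan(π/4+φ₁/2)] = +0.8378
Δλ = -1.9647 rad (taken the short way round)
course = atan2(Δλ, Δψ) = 293.09°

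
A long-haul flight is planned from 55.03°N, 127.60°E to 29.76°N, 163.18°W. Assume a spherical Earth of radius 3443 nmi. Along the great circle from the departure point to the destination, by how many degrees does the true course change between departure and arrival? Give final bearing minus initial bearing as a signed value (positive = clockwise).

At departure: θ₁ = atan2(sin Δλ cos φ₂, cos φ₁ sin φ₂ − sin φ₁ cos φ₂ cos Δλ) = 87.73°
At arrival: θ₂ = atan2(sin Δλ cos φ₁, −cos φ₂ sin φ₁ + sin φ₂ cos φ₁ cos Δλ) = 138.72°
Δθ = θ₂ − θ₁ = +51.0°

+51.0°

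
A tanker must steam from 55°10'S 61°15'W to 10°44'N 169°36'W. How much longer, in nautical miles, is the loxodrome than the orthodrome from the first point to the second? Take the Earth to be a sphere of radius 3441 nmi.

259 nmi

Great circle: cos σ = sin φ₁ sin φ₂ + cos φ₁ cos φ₂ cos Δλ,  σ = 1.9066 rad → d_gc = 6560.67 nmi
Rhumb line: Δψ = +1.3478, q = Δφ/Δψ = 0.8534, d_rh = R√(Δφ²+q²Δλ²) = 6819.22 nmi
Excess = 6819.22 − 6560.67 = 258.55 ≈ 259 nmi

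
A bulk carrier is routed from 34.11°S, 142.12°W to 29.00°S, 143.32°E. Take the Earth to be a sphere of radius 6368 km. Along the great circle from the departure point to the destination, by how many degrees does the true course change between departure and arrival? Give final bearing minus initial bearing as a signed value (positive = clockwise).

+43.5°

Initial bearing θ₁ = atan2(sin Δλ cos φ₂, cos φ₁ sin φ₂ − sin φ₁ cos φ₂ cos Δλ) = 252.19°
Final bearing θ₂ = (initial bearing from the destination back to the start) + 180° = 295.67°
Δθ = θ₂ − θ₁ = +43.5°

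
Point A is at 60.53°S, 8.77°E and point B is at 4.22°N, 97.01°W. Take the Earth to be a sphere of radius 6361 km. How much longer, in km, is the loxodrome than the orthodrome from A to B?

Great circle: cos σ = sin φ₁ sin φ₂ + cos φ₁ cos φ₂ cos Δλ,  σ = 1.7696 rad → d_gc = 11256.4 km
Rhumb line: Δψ = +1.4093, q = Δφ/Δψ = 0.8019, d_rh = R√(Δφ²+q²Δλ²) = 11847.1 km
Excess = 11847.1 − 11256.4 = 590.7 ≈ 591 km

591 km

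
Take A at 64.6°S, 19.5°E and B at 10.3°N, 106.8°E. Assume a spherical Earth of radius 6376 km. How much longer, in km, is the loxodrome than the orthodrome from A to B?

Great circle: cos σ = sin φ₁ sin φ₂ + cos φ₁ cos φ₂ cos Δλ,  σ = 1.7129 rad → d_gc = 10921.5 km
Rhumb line: Δψ = +1.6708, q = Δφ/Δψ = 0.7824, d_rh = R√(Δφ²+q²Δλ²) = 11280.5 km
Excess = 11280.5 − 10921.5 = 359.0 ≈ 359 km

359 km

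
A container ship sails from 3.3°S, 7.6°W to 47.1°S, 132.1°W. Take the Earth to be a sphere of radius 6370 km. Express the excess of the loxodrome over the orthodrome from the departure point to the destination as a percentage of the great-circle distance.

Great circle: σ = 1.9206 rad → d_gc = Rσ = 12234.5 km
Rhumb: Δφ = -0.7645, Δλ = -2.1729, Δψ = -0.8766, q = Δφ/Δψ = 0.8721 → d_rh = R√(Δφ²+q²Δλ²) = 13016.5 km
Excess = (13016.5 − 12234.5) / 12234.5 = 782.0 / 12234.5 = 6.39% ≈ 6.4%

6.4%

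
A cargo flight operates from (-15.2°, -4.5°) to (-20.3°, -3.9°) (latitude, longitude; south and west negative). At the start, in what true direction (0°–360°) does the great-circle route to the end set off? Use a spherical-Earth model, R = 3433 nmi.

N = sin Δλ·cos φ₂ = +0.0098;  D = cos φ₁ sin φ₂ − sin φ₁ cos φ₂ cos Δλ = -0.0889
initial course = atan2(N, D) = 173.70°

173.7°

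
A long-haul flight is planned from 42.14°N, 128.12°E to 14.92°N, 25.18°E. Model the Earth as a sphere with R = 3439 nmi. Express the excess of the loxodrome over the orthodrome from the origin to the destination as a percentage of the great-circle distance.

Great circle: σ = 1.5585 rad → d_gc = Rσ = 5359.7 nmi
Rhumb: Δφ = -0.4751, Δλ = -1.7966, Δψ = -0.5491, q = Δφ/Δψ = 0.8653 → d_rh = R√(Δφ²+q²Δλ²) = 5590.2 nmi
Excess = (5590.2 − 5359.7) / 5359.7 = 230.5 / 5359.7 = 4.30% ≈ 4.3%

4.3%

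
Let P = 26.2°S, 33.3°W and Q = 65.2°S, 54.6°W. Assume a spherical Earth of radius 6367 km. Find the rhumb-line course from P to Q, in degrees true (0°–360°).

199.7°

Δψ = ln[tan(π/4+φ₂/2)/tan(π/4+φ₁/2)] = -1.0406
Δλ = -0.3718 rad (taken the short way round)
course = atan2(Δλ, Δψ) = 199.66°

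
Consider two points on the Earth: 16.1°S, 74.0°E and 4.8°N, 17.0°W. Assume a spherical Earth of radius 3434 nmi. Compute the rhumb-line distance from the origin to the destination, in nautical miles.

Δψ = ln[tan(π/4+φ₂/2)/tan(π/4+φ₁/2)] = +0.3686;  Δφ = +0.3648 rad,  Δλ = -1.5882 rad
q = Δφ/Δψ = 0.9895
d = R·√(Δφ² + q²Δλ²) = 3434·1.61335 = 5540 nmi

5540 nmi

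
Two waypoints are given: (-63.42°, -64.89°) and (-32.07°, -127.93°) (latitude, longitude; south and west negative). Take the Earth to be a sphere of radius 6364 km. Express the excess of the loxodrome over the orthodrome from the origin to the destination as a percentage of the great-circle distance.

Great circle: σ = 0.8675 rad → d_gc = Rσ = 5520.7 km
Rhumb: Δφ = +0.5472, Δλ = -1.1003, Δψ = +0.8516, q = Δφ/Δψ = 0.6425 → d_rh = R√(Δφ²+q²Δλ²) = 5689.1 km
Excess = (5689.1 − 5520.7) / 5520.7 = 168.4 / 5520.7 = 3.0503% ≈ 3.1%

3.1%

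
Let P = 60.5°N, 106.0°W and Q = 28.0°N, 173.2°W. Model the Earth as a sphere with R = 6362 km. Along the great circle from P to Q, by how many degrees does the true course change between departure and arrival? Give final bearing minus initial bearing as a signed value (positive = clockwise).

At departure: θ₁ = atan2(sin Δλ cos φ₂, cos φ₁ sin φ₂ − sin φ₁ cos φ₂ cos Δλ) = 265.32°
At arrival: θ₂ = atan2(sin Δλ cos φ₁, −cos φ₂ sin φ₁ + sin φ₂ cos φ₁ cos Δλ) = 213.77°
Δθ = θ₂ − θ₁ = -51.6°

-51.6°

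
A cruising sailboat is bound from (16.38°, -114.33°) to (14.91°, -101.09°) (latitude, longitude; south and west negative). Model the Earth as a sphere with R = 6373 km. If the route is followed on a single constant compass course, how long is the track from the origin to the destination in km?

1427 km

Δψ = ln[tan(π/4+φ₂/2)/tan(π/4+φ₁/2)] = -0.0266;  Δφ = -0.0257 rad,  Δλ = +0.2311 rad
q = Δφ/Δψ = 0.9629
d = R·√(Δφ² + q²Δλ²) = 6373·0.22399 = 1427 km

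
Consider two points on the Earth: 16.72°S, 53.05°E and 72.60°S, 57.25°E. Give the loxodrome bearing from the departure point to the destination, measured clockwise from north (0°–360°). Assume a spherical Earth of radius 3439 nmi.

Δψ = ln[tan(π/4+φ₂/2)/tan(π/4+φ₁/2)] = -1.5811
Δλ = +0.0733 rad (taken the short way round)
course = atan2(Δλ, Δψ) = 177.35°

177.3°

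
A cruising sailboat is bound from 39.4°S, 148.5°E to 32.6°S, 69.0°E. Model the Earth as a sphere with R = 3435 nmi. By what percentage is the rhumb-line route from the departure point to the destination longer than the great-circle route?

3.2%

Great circle: σ = 1.0921 rad → d_gc = Rσ = 3751.4 nmi
Rhumb: Δφ = +0.1187, Δλ = -1.3875, Δψ = +0.1469, q = Δφ/Δψ = 0.8080 → d_rh = R√(Δφ²+q²Δλ²) = 3872.8 nmi
Excess = (3872.8 − 3751.4) / 3751.4 = 121.4 / 3751.4 = 3.24% ≈ 3.2%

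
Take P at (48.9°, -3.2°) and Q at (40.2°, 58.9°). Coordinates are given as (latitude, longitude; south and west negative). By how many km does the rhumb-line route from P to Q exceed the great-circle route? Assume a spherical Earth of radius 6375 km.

127 km

Great circle: cos σ = sin φ₁ sin φ₂ + cos φ₁ cos φ₂ cos Δλ,  σ = 0.7651 rad → d_gc = 4877.3 km
Rhumb line: Δψ = -0.2137, q = Δφ/Δψ = 0.7106, d_rh = R√(Δφ²+q²Δλ²) = 5004.6 km
Excess = 5004.6 − 4877.3 = 127.3 ≈ 127 km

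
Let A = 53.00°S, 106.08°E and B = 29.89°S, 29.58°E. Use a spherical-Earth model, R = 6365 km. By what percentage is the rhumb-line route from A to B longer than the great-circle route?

Great circle: σ = 1.0242 rad → d_gc = Rσ = 6519.0 km
Rhumb: Δφ = +0.4033, Δλ = -1.3352, Δψ = +0.5477, q = Δφ/Δψ = 0.7364 → d_rh = R√(Δφ²+q²Δλ²) = 6764.2 km
Excess = (6764.2 − 6519.0) / 6519.0 = 245.2 / 6519.0 = 3.76% ≈ 3.8%

3.8%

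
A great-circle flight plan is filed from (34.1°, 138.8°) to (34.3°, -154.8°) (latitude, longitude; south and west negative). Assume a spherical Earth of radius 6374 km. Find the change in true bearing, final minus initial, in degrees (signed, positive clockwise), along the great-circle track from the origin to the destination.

+40.4°

Initial bearing θ₁ = atan2(sin Δλ cos φ₂, cos φ₁ sin φ₂ − sin φ₁ cos φ₂ cos Δλ) = 69.62°
Final bearing θ₂ = (initial bearing from the destination back to the start) + 180° = 110.01°
Δθ = θ₂ − θ₁ = +40.4°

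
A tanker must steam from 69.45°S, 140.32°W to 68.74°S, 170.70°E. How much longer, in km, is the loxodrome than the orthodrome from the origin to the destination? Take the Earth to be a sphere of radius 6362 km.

Great circle: cos σ = sin φ₁ sin φ₂ + cos φ₁ cos φ₂ cos Δλ,  σ = 0.2971 rad → d_gc = 1890.4 km
Rhumb line: Δψ = +0.0347, q = Δφ/Δψ = 0.3568, d_rh = R√(Δφ²+q²Δλ²) = 1942.0 km
Excess = 1942.0 − 1890.4 = 51.6 ≈ 52 km

52 km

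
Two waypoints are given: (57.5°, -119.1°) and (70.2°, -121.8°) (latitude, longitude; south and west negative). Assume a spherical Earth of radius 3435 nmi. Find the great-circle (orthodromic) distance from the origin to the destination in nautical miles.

765 nmi

cos σ = sin φ₁ sin φ₂ + cos φ₁ cos φ₂ cos Δλ
      = sin(57.50°)sin(70.20°) + cos(57.50°)cos(70.20°)cos(-2.70°) = 0.9753
σ = 12.753° → d = Rσ = 3435·0.22257 = 765 nmi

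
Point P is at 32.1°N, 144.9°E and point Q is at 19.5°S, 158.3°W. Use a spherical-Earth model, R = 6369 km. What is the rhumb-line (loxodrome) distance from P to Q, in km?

Δψ = ln[tan(π/4+φ₂/2)/tan(π/4+φ₁/2)] = -0.9392;  Δφ = -0.9006 rad,  Δλ = +0.9913 rad
q = Δφ/Δψ = 0.9589
d = R·√(Δφ² + q²Δλ²) = 6369·1.30946 = 8340 km

8340 km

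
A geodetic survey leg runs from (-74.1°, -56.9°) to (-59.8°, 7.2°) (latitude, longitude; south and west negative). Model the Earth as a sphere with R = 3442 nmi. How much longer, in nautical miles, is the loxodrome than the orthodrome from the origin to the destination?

Great circle: cos σ = sin φ₁ sin φ₂ + cos φ₁ cos φ₂ cos Δλ,  σ = 0.4704 rad → d_gc = 1619.0 nmi
Rhumb line: Δψ = +0.6586, q = Δφ/Δψ = 0.3790, d_rh = R√(Δφ²+q²Δλ²) = 1693.3 nmi
Excess = 1693.3 − 1619.0 = 74.3 ≈ 74 nmi

74 nmi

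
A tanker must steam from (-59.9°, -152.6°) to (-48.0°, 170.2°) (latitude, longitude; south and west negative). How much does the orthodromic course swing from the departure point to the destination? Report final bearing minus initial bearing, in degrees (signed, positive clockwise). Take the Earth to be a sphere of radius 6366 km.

+30.6°

Initial bearing θ₁ = atan2(sin Δλ cos φ₂, cos φ₁ sin φ₂ − sin φ₁ cos φ₂ cos Δλ) = 282.33°
Final bearing θ₂ = (initial bearing from the destination back to the start) + 180° = 312.93°
Δθ = θ₂ − θ₁ = +30.6°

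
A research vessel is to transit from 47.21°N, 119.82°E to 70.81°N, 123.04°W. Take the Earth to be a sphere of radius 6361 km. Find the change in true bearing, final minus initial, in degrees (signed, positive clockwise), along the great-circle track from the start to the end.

At departure: θ₁ = atan2(sin Δλ cos φ₂, cos φ₁ sin φ₂ − sin φ₁ cos φ₂ cos Δλ) = 21.27°
At arrival: θ₂ = atan2(sin Δλ cos φ₁, −cos φ₂ sin φ₁ + sin φ₂ cos φ₁ cos Δλ) = 131.45°
Δθ = θ₂ − θ₁ = +110.2°

+110.2°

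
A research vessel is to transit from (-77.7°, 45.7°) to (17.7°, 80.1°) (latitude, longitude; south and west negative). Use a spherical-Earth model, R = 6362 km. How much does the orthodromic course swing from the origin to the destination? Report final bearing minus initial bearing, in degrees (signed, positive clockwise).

-25.9°

At departure: θ₁ = atan2(sin Δλ cos φ₂, cos φ₁ sin φ₂ − sin φ₁ cos φ₂ cos Δλ) = 32.87°
At arrival: θ₂ = atan2(sin Δλ cos φ₁, −cos φ₂ sin φ₁ + sin φ₂ cos φ₁ cos Δλ) = 6.97°
Δθ = θ₂ − θ₁ = -25.9°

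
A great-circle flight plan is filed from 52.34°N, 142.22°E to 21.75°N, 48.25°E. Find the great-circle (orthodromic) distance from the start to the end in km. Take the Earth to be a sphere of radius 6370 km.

8370 km

Haversine: a = sin²(Δφ/2)+cos φ₁ cos φ₂ sin²(Δλ/2) = 0.37297;  σ = 2·atan2(√a,√(1−a))
σ = 75.282° → d = Rσ = 6370·1.31392 = 8370 km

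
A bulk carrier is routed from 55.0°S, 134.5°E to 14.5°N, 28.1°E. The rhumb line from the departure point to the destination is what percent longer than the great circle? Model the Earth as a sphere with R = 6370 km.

Great circle: σ = 1.9411 rad → d_gc = Rσ = 12364.7 km
Rhumb: Δφ = +1.2130, Δλ = -1.8570, Δψ = +1.4101, q = Δφ/Δψ = 0.8603 → d_rh = R√(Δφ²+q²Δλ²) = 12777.3 km
Excess = (12777.3 − 12364.7) / 12364.7 = 412.6 / 12364.7 = 3.34% ≈ 3.3%

3.3%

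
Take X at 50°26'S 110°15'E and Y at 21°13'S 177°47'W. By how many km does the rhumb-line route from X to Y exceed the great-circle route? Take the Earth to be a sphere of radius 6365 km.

Great circle: cos σ = sin φ₁ sin φ₂ + cos φ₁ cos φ₂ cos Δλ,  σ = 1.0896 rad → d_gc = 6935.6 km
Rhumb line: Δψ = +0.6434, q = Δφ/Δψ = 0.7925, d_rh = R√(Δφ²+q²Δλ²) = 7118.9 km
Excess = 7118.9 − 6935.6 = 183.3 ≈ 183 km

183 km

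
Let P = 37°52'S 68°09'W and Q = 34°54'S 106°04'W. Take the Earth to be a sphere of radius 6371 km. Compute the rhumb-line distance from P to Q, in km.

3409 km

Rhumb course C = atan2(Δλ, Δψ) with Δψ = ln[tan(π/4+φ₂/2)/tan(π/4+φ₁/2)] = +0.0643, Δλ = -0.6618 → C = 275.55°
d = R·|Δφ| / |cos C| = 6371·0.05178 / 0.09675 = 3409 km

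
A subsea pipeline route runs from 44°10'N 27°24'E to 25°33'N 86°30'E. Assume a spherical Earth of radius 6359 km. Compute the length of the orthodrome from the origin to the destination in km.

5631 km

Haversine: a = sin²(Δφ/2)+cos φ₁ cos φ₂ sin²(Δλ/2) = 0.18357;  σ = 2·atan2(√a,√(1−a))
σ = 50.739° → d = Rσ = 6359·0.88556 = 5631 km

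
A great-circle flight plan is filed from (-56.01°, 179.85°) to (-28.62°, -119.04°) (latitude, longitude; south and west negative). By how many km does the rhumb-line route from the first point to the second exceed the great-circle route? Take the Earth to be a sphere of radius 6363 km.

Great circle: cos σ = sin φ₁ sin φ₂ + cos φ₁ cos φ₂ cos Δλ,  σ = 0.8838 rad → d_gc = 5623.4 km
Rhumb line: Δψ = +0.6637, q = Δφ/Δψ = 0.7203, d_rh = R√(Δφ²+q²Δλ²) = 5757.5 km
Excess = 5757.5 − 5623.4 = 134.1 ≈ 134 km

134 km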